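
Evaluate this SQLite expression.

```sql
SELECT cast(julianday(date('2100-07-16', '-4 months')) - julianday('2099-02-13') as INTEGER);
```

396

Adding -4 months to 2100-07-16 gives 2100-03-16.
15 days remain in February 2099 after the 13th (28 − 13).
Full months from March 2099 through February 2100 contribute their day counts.
Then 16 days into March 2100.
Total: 15 + 31 + 30 + 31 + 30 + 31 + 31 + 30 + 31 + 30 + 31 + 31 + 28 + 16 = 396.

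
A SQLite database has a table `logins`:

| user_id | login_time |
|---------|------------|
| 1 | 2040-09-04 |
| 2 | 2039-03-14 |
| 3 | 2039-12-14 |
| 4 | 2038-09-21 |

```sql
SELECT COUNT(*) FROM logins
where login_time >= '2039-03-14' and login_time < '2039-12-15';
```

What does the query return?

Rows in [2039-03-14, 2039-12-15): 2039-03-14, 2039-12-14 → 2 rows.

2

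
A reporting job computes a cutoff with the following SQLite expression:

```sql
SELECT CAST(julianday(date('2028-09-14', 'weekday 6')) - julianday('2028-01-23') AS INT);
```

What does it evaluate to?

237

`weekday 6` advances to the next Saturday; 2028-09-14 is a Thursday, so it moves forward to 2028-09-16.
8 days remain in January 2028 after the 23rd (31 − 23).
Full months from February 2028 through August 2028 contribute their day counts.
Then 16 days into September 2028.
Total: 8 + 29 + 31 + 30 + 31 + 30 + 31 + 31 + 16 = 237.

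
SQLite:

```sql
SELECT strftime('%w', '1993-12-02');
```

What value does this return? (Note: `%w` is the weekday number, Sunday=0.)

1993-12-02 is a Thursday; with Sunday=0 that is 4.

4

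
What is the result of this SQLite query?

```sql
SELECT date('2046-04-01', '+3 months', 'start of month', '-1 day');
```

Adding +3 months to 2046-04-01 gives 2046-07-01.
`start of month` rewinds 2046-07-01 to 2046-07-01.
Going back 1 day from 2046-07-01 reaches 2046-06-30 (last day of June, 30 days).

2046-06-30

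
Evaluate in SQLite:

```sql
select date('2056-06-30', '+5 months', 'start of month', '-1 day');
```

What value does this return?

2056-10-31

Adding +5 months to 2056-06-30 gives 2056-11-30.
`start of month` rewinds 2056-11-30 to 2056-11-01.
Going back 1 day from 2056-11-01 reaches 2056-10-31 (last day of October, 31 days).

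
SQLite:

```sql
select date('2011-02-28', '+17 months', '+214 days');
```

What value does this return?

Adding +17 months to 2011-02-28 gives 2012-07-28.
Applying '+214 days' to 2012-07-28: counting 214 days forward gives 2013-02-27.

2013-02-27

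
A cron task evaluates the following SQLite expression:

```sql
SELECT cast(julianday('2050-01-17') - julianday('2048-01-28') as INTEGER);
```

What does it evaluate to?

720

3 days remain in January 2048 after the 28th (31 − 28).
Full months from February 2048 through December 2049 contribute their day counts.
Then 17 days into January 2050.
Total: 3 + 29 + 31 + 30 + 31 + 30 + 31 + 31 + 30 + 31 + 30 + 31 + 31 + 28 + 31 + 30 + 31 + 30 + 31 + 31 + 30 + 31 + 30 + 31 + 17 = 720.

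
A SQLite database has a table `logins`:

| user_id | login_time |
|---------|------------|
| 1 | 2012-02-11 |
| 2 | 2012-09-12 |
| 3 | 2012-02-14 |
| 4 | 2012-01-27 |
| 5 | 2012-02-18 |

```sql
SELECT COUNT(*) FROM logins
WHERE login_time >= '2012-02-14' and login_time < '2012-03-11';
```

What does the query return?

2

Rows in [2012-02-14, 2012-03-11): 2012-02-14, 2012-02-18 → 2 rows.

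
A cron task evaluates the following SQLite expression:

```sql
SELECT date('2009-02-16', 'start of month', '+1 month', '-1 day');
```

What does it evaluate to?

2009-02-28

`start of month` rewinds 2009-02-16 to 2009-02-01.
Adding +1 month to 2009-02-01 gives 2009-03-01.
Going back 1 day from 2009-03-01 reaches 2009-02-28 (last day of February, 28 days).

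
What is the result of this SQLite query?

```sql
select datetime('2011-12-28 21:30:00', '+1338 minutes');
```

1338 minutes = 22h 18m; +1338 minutes from 2011-12-28 21:30:00 is 2011-12-29 19:48:00 (crosses midnight).

2011-12-29 19:48:00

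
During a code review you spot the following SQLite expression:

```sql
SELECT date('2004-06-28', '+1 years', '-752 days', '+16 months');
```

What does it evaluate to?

2004-10-07

Adding +1 year to 2004-06-28 gives 2005-06-28.
Applying '-752 days' to 2005-06-28: counting 752 days back gives 2003-06-07.
Adding +16 months to 2003-06-07 gives 2004-10-07.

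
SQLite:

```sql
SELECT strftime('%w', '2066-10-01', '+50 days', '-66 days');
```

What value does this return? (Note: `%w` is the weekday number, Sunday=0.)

3

First apply '+50 days', '-66 days': 2066-10-01 → 2066-09-15.
2066-09-15 is a Wednesday; with Sunday=0 that is 3.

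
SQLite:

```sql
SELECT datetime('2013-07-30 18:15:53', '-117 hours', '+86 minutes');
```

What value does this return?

2013-07-25 22:41:53

-117 hours from 2013-07-30 18:15:53 is 2013-07-25 21:15:53 (crosses midnight).
86 minutes = 1h 26m; +86 minutes from 2013-07-25 21:15:53 is 2013-07-25 22:41:53.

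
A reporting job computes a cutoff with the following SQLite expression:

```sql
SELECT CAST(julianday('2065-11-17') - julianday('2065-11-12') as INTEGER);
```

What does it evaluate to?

5

Both dates are in November 2065: 17 − 12 = 5.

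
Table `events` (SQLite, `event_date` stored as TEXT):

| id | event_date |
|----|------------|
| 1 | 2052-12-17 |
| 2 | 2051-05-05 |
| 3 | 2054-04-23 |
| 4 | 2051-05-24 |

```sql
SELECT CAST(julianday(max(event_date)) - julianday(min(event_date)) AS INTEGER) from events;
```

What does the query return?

1084

MIN = 2051-05-05, MAX = 2054-04-23.
26 days remain in May 2051 after the 5th (31 − 5).
Full months from June 2051 through March 2054 contribute their day counts.
Then 23 days into April 2054.
Total: 26 + 30 + 31 + 31 + 30 + 31 + 30 + 31 + 31 + 29 + 31 + 30 + 31 + 30 + 31 + 31 + 30 + 31 + 30 + 31 + 31 + 28 + 31 + 30 + 31 + 30 + 31 + 31 + 30 + 31 + 30 + 31 + 31 + 28 + 31 + 23 = 1084.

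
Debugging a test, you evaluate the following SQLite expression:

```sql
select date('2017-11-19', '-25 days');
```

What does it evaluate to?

Going back 19 days from 2017-11-19 reaches 2017-10-31 (last day of October, 31 days).
Going back 6 days within October lands on 2017-10-25.

2017-10-25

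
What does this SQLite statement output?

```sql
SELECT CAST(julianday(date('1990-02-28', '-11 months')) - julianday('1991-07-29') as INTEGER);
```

-853

Adding -11 months to 1990-02-28 gives 1989-03-28.
3 days remain in March 1989 after the 28th (31 − 28).
Full months from April 1989 through June 1991 contribute their day counts.
Then 29 days into July 1991.
Total: 3 + 30 + 31 + 30 + 31 + 31 + 30 + 31 + 30 + 31 + 31 + 28 + 31 + 30 + 31 + 30 + 31 + 31 + 30 + 31 + 30 + 31 + 31 + 28 + 31 + 30 + 31 + 30 + 29 = 853.
The subtraction is earlier − later, so the result is −853 → -853.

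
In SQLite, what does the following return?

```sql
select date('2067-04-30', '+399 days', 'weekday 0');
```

Applying '+399 days' to 2067-04-30: counting 399 days forward gives 2068-06-02.
`weekday 0` advances to the next Sunday; 2068-06-02 is a Saturday, so it moves forward to 2068-06-03.

2068-06-03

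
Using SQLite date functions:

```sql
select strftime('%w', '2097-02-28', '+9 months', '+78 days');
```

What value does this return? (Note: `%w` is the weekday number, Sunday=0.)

5

First apply '+9 months', '+78 days': 2097-02-28 → 2098-02-14.
2098-02-14 is a Friday; with Sunday=0 that is 5.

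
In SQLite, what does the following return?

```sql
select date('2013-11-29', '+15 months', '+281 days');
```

Adding +15 months to 2013-11-29 targets 2015-02-29. February 2015 has only 28 days, so SQLite normalizes the 1-day overflow forward to 2015-03-01.
Applying '+281 days' to 2015-03-01: counting 281 days forward gives 2015-12-07.

2015-12-07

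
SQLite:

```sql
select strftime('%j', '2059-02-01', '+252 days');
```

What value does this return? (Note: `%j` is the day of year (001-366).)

First apply '+252 days': 2059-02-01 → 2059-10-11.
Day-of-year for 2059-10-11: days since 2059-01-01 inclusive = 284, zero-padded to 284.

284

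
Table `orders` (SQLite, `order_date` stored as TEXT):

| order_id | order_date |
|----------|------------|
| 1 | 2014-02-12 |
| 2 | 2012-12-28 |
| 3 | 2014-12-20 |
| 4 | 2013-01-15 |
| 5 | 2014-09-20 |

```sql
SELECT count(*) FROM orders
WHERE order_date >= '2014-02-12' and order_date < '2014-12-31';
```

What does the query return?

3

Rows in [2014-02-12, 2014-12-31): 2014-02-12, 2014-12-20, 2014-09-20 → 3 rows.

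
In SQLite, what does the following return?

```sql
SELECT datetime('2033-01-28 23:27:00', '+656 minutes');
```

656 minutes = 10h 56m; +656 minutes from 2033-01-28 23:27:00 is 2033-01-29 10:23:00 (crosses midnight).

2033-01-29 10:23:00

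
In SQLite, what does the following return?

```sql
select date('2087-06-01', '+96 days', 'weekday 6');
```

2087-09-06

Applying '+96 days' to 2087-06-01: counting 96 days forward gives 2087-09-05.
`weekday 6` advances to the next Saturday; 2087-09-05 is a Friday, so it moves forward to 2087-09-06.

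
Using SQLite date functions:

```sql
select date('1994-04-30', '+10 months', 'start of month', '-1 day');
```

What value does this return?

Adding +10 months to 1994-04-30 targets 1995-02-30. February 1995 has only 28 days, so SQLite normalizes the 2-day overflow forward to 1995-03-02.
`start of month` rewinds 1995-03-02 to 1995-03-01.
Going back 1 day from 1995-03-01 reaches 1995-02-28 (last day of February, 28 days).

1995-02-28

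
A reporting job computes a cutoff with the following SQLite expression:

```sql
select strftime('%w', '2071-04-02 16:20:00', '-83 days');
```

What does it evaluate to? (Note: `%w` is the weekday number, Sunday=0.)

5

First apply '-83 days': 2071-04-02 16:20:00 → 2071-01-09 16:20:00.
2071-01-09 is a Friday; with Sunday=0 that is 5.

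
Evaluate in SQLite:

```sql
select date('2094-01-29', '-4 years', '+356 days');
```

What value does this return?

2091-01-20

Adding -4 years to 2094-01-29 gives 2090-01-29.
Applying '+356 days' to 2090-01-29: counting 356 days forward gives 2091-01-20.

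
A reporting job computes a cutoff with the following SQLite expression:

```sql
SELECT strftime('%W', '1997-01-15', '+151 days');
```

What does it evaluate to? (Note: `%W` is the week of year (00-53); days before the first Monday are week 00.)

23

First apply '+151 days': 1997-01-15 → 1997-06-15.
1997-06-15 is a Sunday. SQLite's %W counts Mondays since the year started; the result is 23.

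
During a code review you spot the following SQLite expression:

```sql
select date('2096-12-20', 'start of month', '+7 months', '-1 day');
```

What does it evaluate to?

2097-06-30

`start of month` rewinds 2096-12-20 to 2096-12-01.
Adding +7 months to 2096-12-01 gives 2097-07-01.
Going back 1 day from 2097-07-01 reaches 2097-06-30 (last day of June, 30 days).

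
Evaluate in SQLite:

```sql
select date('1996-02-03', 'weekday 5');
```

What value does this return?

1996-02-09

`weekday 5` advances to the next Friday; 1996-02-03 is a Saturday, so it moves forward to 1996-02-09.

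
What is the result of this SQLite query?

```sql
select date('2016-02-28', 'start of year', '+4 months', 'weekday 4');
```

2016-05-05

`start of year` rewinds 2016-02-28 to 2016-01-01.
Adding +4 months to 2016-01-01 gives 2016-05-01.
`weekday 4` advances to the next Thursday; 2016-05-01 is a Sunday, so it moves forward to 2016-05-05.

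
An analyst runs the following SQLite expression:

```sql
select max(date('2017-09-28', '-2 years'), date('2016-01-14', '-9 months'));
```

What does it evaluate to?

2015-09-28

date('2017-09-28', '-2 years') → 2015-09-28.
date('2016-01-14', '-9 months') → 2015-04-14.
Later of the two is 2015-09-28.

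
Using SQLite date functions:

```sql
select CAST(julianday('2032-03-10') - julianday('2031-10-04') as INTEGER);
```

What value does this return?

158

27 days remain in October 2031 after the 4th (31 − 4).
November 2031: 30 days.
December 2031: 31 days.
January 2032: 31 days.
February 2032: 29 days (leap year).
Then 10 days into March 2032.
Total: 27 + 30 + 31 + 31 + 29 + 10 = 158.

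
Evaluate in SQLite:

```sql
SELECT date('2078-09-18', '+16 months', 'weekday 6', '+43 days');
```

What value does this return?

2080-03-03

Adding +16 months to 2078-09-18 gives 2080-01-18.
`weekday 6` advances to the next Saturday; 2080-01-18 is a Thursday, so it moves forward to 2080-01-20.
Applying '+43 days' to 2080-01-20: counting 43 days forward gives 2080-03-03.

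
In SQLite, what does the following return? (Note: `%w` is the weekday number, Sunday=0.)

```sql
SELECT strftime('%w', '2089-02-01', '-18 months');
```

First apply '-18 months': 2089-02-01 → 2087-08-01.
2087-08-01 is a Friday; with Sunday=0 that is 5.

5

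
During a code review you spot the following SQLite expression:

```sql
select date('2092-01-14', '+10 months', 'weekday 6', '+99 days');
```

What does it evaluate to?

2093-02-22

Adding +10 months to 2092-01-14 gives 2092-11-14.
`weekday 6` advances to the next Saturday; 2092-11-14 is a Friday, so it moves forward to 2092-11-15.
Applying '+99 days' to 2092-11-15: counting 99 days forward gives 2093-02-22.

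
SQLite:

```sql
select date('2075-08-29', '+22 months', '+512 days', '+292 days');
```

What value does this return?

2079-09-11

Adding +22 months to 2075-08-29 gives 2077-06-29.
Applying '+512 days' to 2077-06-29: counting 512 days forward gives 2078-11-23.
Applying '+292 days' to 2078-11-23: counting 292 days forward gives 2079-09-11.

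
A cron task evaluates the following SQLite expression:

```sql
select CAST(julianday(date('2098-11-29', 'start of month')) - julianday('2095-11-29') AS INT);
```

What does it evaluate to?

1068

`start of month` rewinds 2098-11-29 to 2098-11-01.
1 day remains in November 2095 after the 29th (30 − 29).
Full months from December 2095 through October 2098 contribute their day counts.
Then 1 day into November 2098.
Total: 1 + 31 + 31 + 29 + 31 + 30 + 31 + 30 + 31 + 31 + 30 + 31 + 30 + 31 + 31 + 28 + 31 + 30 + 31 + 30 + 31 + 31 + 30 + 31 + 30 + 31 + 31 + 28 + 31 + 30 + 31 + 30 + 31 + 31 + 30 + 31 + 1 = 1068.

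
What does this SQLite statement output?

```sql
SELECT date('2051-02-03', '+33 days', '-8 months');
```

February 2051 has 28 days; 25 remain after the 3rd, so 26 days reach 2051-03-01.
Advancing 7 more days within March lands on 2051-03-08.
Adding -8 months to 2051-03-08 gives 2050-07-08.

2050-07-08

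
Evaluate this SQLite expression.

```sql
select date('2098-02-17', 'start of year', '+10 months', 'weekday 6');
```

`start of year` rewinds 2098-02-17 to 2098-01-01.
Adding +10 months to 2098-01-01 gives 2098-11-01.
`weekday 6` advances to the next Saturday; 2098-11-01 is already a Saturday, so it stays at 2098-11-01.

2098-11-01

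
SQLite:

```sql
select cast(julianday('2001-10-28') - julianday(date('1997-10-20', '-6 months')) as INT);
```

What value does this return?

1652

Adding -6 months to 1997-10-20 gives 1997-04-20.
10 days remain in April 1997 after the 20th (30 − 20).
Full months from May 1997 through September 2001 contribute their day counts.
Then 28 days into October 2001.
Total: 10 + 31 + 30 + 31 + 31 + 30 + 31 + 30 + 31 + 31 + 28 + 31 + 30 + 31 + 30 + 31 + 31 + 30 + 31 + 30 + 31 + 31 + 28 + 31 + 30 + 31 + 30 + 31 + 31 + 30 + 31 + 30 + 31 + 31 + 29 + 31 + 30 + 31 + 30 + 31 + 31 + 30 + 31 + 30 + 31 + 31 + 28 + 31 + 30 + 31 + 30 + 31 + 31 + 30 + 28 = 1652.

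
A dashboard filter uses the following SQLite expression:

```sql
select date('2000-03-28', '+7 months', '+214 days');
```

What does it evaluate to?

2001-05-30

Adding +7 months to 2000-03-28 gives 2000-10-28.
Applying '+214 days' to 2000-10-28: counting 214 days forward gives 2001-05-30.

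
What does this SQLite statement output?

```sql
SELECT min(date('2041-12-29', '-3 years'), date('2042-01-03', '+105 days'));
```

2038-12-29

date('2041-12-29', '-3 years') → 2038-12-29.
date('2042-01-03', '+105 days') → 2042-04-18.
Earlier of the two is 2038-12-29.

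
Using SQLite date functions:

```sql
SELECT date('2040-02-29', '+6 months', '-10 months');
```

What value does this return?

2039-10-29

Adding +6 months to 2040-02-29 gives 2040-08-29.
Adding -10 months to 2040-08-29 gives 2039-10-29.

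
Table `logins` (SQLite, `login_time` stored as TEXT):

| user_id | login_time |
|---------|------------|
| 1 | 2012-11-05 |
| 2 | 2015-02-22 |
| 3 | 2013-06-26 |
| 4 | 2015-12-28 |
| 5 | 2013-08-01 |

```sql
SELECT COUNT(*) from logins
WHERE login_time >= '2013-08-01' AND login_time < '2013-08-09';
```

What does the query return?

Rows in [2013-08-01, 2013-08-09): 2013-08-01 → 1 row.

1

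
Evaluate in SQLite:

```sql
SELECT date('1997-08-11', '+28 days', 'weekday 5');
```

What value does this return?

August 1997 has 31 days; 20 remain after the 11th, so 21 days reach 1997-09-01.
Advancing 7 more days within September lands on 1997-09-08.
`weekday 5` advances to the next Friday; 1997-09-08 is a Monday, so it moves forward to 1997-09-12.

1997-09-12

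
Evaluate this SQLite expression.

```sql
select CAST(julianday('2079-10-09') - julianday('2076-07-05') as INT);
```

1191

26 days remain in July 2076 after the 5th (31 − 5).
Full months from August 2076 through September 2079 contribute their day counts.
Then 9 days into October 2079.
Total: 26 + 31 + 30 + 31 + 30 + 31 + 31 + 28 + 31 + 30 + 31 + 30 + 31 + 31 + 30 + 31 + 30 + 31 + 31 + 28 + 31 + 30 + 31 + 30 + 31 + 31 + 30 + 31 + 30 + 31 + 31 + 28 + 31 + 30 + 31 + 30 + 31 + 31 + 30 + 9 = 1191.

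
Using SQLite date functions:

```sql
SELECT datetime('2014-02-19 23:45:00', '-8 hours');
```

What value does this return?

2014-02-19 15:45:00

-8 hours from 2014-02-19 23:45:00 is 2014-02-19 15:45:00.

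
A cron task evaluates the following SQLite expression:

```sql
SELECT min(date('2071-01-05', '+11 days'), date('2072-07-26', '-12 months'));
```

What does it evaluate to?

date('2071-01-05', '+11 days') → 2071-01-16.
date('2072-07-26', '-12 months') → 2071-07-26.
Earlier of the two is 2071-01-16.

2071-01-16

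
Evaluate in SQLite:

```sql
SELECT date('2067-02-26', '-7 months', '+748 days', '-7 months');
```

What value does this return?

2068-01-12

Adding -7 months to 2067-02-26 gives 2066-07-26.
Applying '+748 days' to 2066-07-26: counting 748 days forward gives 2068-08-12.
Adding -7 months to 2068-08-12 gives 2068-01-12.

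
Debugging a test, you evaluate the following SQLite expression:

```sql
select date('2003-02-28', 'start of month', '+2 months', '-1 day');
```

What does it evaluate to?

`start of month` rewinds 2003-02-28 to 2003-02-01.
Adding +2 months to 2003-02-01 gives 2003-04-01.
Going back 1 day from 2003-04-01 reaches 2003-03-31 (last day of March, 31 days).

2003-03-31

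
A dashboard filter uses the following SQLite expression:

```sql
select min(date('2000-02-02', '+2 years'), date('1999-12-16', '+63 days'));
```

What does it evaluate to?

date('2000-02-02', '+2 years') → 2002-02-02.
date('1999-12-16', '+63 days') → 2000-02-17.
Earlier of the two is 2000-02-17.

2000-02-17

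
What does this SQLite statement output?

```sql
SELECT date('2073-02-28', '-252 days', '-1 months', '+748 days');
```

2074-06-08

Applying '-252 days' to 2073-02-28: counting 252 days back gives 2072-06-21.
Adding -1 month to 2072-06-21 gives 2072-05-21.
Applying '+748 days' to 2072-05-21: counting 748 days forward gives 2074-06-08.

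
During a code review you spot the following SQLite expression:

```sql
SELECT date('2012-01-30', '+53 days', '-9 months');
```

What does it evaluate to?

Applying '+53 days' to 2012-01-30: counting 53 days forward gives 2012-03-23.
Adding -9 months to 2012-03-23 gives 2011-06-23.

2011-06-23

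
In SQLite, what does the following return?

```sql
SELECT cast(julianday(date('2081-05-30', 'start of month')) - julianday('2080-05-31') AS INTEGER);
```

`start of month` rewinds 2081-05-30 to 2081-05-01.
0 days remain in May 2080 after the 31st (31 − 31).
Full months from June 2080 through April 2081 contribute their day counts.
Then 1 day into May 2081.
Total: 0 + 30 + 31 + 31 + 30 + 31 + 30 + 31 + 31 + 28 + 31 + 30 + 1 = 335.

335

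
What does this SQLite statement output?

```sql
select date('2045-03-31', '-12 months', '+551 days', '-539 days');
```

Adding -12 months to 2045-03-31 gives 2044-03-31.
Applying '+551 days' to 2044-03-31: counting 551 days forward gives 2045-10-03.
Applying '-539 days' to 2045-10-03: counting 539 days back gives 2044-04-12.

2044-04-12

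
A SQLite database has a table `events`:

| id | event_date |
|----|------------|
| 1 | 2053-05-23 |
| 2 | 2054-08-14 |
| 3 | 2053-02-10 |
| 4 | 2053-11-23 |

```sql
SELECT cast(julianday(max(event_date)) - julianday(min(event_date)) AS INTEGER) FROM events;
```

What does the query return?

550

MIN = 2053-02-10, MAX = 2054-08-14.
18 days remain in February 2053 after the 10th (28 − 10).
Full months from March 2053 through July 2054 contribute their day counts.
Then 14 days into August 2054.
Total: 18 + 31 + 30 + 31 + 30 + 31 + 31 + 30 + 31 + 30 + 31 + 31 + 28 + 31 + 30 + 31 + 30 + 31 + 14 = 550.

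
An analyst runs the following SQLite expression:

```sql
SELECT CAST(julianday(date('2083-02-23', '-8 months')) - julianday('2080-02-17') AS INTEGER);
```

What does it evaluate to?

Adding -8 months to 2083-02-23 gives 2082-06-23.
12 days remain in February 2080 after the 17th (29 − 17).
Full months from March 2080 through May 2082 contribute their day counts.
Then 23 days into June 2082.
Total: 12 + 31 + 30 + 31 + 30 + 31 + 31 + 30 + 31 + 30 + 31 + 31 + 28 + 31 + 30 + 31 + 30 + 31 + 31 + 30 + 31 + 30 + 31 + 31 + 28 + 31 + 30 + 31 + 23 = 857.

857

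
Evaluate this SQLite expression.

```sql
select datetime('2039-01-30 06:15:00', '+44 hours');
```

+44 hours from 2039-01-30 06:15:00 is 2039-02-01 02:15:00 (crosses midnight).

2039-02-01 02:15:00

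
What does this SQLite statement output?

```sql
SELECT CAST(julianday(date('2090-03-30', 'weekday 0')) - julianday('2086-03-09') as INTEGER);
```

`weekday 0` advances to the next Sunday; 2090-03-30 is a Thursday, so it moves forward to 2090-04-02.
22 days remain in March 2086 after the 9th (31 − 9).
Full months from April 2086 through March 2090 contribute their day counts.
Then 2 days into April 2090.
Total: 22 + 30 + 31 + 30 + 31 + 31 + 30 + 31 + 30 + 31 + 31 + 28 + 31 + 30 + 31 + 30 + 31 + 31 + 30 + 31 + 30 + 31 + 31 + 29 + 31 + 30 + 31 + 30 + 31 + 31 + 30 + 31 + 30 + 31 + 31 + 28 + 31 + 30 + 31 + 30 + 31 + 31 + 30 + 31 + 30 + 31 + 31 + 28 + 31 + 2 = 1485.

1485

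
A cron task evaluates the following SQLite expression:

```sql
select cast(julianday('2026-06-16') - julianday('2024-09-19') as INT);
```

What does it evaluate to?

11 days remain in September 2024 after the 19th (30 − 19).
Full months from October 2024 through May 2026 contribute their day counts.
Then 16 days into June 2026.
Total: 11 + 31 + 30 + 31 + 31 + 28 + 31 + 30 + 31 + 30 + 31 + 31 + 30 + 31 + 30 + 31 + 31 + 28 + 31 + 30 + 31 + 16 = 635.

635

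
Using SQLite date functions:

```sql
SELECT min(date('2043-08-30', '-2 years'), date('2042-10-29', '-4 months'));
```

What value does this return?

2041-08-30

date('2043-08-30', '-2 years') → 2041-08-30.
date('2042-10-29', '-4 months') → 2042-06-29.
Earlier of the two is 2041-08-30.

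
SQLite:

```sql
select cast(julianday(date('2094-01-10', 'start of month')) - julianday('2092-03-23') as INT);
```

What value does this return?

`start of month` rewinds 2094-01-10 to 2094-01-01.
8 days remain in March 2092 after the 23rd (31 − 23).
Full months from April 2092 through December 2093 contribute their day counts.
Then 1 day into January 2094.
Total: 8 + 30 + 31 + 30 + 31 + 31 + 30 + 31 + 30 + 31 + 31 + 28 + 31 + 30 + 31 + 30 + 31 + 31 + 30 + 31 + 30 + 31 + 1 = 649.

649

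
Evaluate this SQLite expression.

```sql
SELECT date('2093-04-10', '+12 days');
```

Advancing 12 more days within April lands on 2093-04-22.

2093-04-22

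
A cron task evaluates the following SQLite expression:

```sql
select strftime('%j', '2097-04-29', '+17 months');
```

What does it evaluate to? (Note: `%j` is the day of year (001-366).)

272

First apply '+17 months': 2097-04-29 → 2098-09-29.
Day-of-year for 2098-09-29: days since 2098-01-01 inclusive = 272, zero-padded to 272.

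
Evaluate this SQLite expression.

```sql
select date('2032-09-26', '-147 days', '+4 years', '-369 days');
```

Applying '-147 days' to 2032-09-26: counting 147 days back gives 2032-05-02.
Adding +4 years to 2032-05-02 gives 2036-05-02.
Applying '-369 days' to 2036-05-02: counting 369 days back gives 2035-04-29.

2035-04-29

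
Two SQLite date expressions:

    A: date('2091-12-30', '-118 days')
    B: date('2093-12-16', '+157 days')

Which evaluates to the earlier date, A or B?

A = 2091-09-03.
B = 2094-05-22.
A is earlier.

A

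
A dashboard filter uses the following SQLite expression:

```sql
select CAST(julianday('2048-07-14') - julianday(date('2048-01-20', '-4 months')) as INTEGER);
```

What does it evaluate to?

Adding -4 months to 2048-01-20 gives 2047-09-20.
10 days remain in September 2047 after the 20th (30 − 20).
Full months from October 2047 through June 2048 contribute their day counts.
Then 14 days into July 2048.
Total: 10 + 31 + 30 + 31 + 31 + 29 + 31 + 30 + 31 + 30 + 14 = 298.

298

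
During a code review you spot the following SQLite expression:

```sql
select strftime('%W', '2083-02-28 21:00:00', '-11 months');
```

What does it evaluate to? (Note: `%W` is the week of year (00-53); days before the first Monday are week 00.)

12

First apply '-11 months': 2083-02-28 21:00:00 → 2082-03-28 21:00:00.
2082-03-28 is a Saturday. SQLite's %W counts Mondays since the year started; the result is 12.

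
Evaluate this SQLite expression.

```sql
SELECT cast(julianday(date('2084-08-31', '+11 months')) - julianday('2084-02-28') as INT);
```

Adding +11 months to 2084-08-31 gives 2085-07-31.
1 day remains in February 2084 after the 28th (29 − 28).
Full months from March 2084 through June 2085 contribute their day counts.
Then 31 days into July 2085.
Total: 1 + 31 + 30 + 31 + 30 + 31 + 31 + 30 + 31 + 30 + 31 + 31 + 28 + 31 + 30 + 31 + 30 + 31 = 519.

519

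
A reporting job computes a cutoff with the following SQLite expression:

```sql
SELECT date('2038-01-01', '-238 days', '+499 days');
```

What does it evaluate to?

Applying '-238 days' to 2038-01-01: counting 238 days back gives 2037-05-08.
Applying '+499 days' to 2037-05-08: counting 499 days forward gives 2038-09-19.

2038-09-19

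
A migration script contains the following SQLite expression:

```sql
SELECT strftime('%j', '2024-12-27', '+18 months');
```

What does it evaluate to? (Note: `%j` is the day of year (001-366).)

178

First apply '+18 months': 2024-12-27 → 2026-06-27.
Day-of-year for 2026-06-27: days since 2026-01-01 inclusive = 178, zero-padded to 178.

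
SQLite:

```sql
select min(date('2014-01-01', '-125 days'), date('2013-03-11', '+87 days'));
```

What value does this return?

date('2014-01-01', '-125 days') → 2013-08-29.
date('2013-03-11', '+87 days') → 2013-06-06.
Earlier of the two is 2013-06-06.

2013-06-06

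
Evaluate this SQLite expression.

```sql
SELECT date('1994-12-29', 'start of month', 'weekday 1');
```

`start of month` rewinds 1994-12-29 to 1994-12-01.
`weekday 1` advances to the next Monday; 1994-12-01 is a Thursday, so it moves forward to 1994-12-05.

1994-12-05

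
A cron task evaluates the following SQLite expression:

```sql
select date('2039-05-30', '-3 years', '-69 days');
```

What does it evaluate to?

2036-03-22

Adding -3 years to 2039-05-30 gives 2036-05-30.
Applying '-69 days' to 2036-05-30: counting 69 days back gives 2036-03-22.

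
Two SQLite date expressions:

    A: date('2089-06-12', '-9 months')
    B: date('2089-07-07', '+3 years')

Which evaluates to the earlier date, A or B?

A

A = 2088-09-12.
B = 2092-07-07.
A is earlier.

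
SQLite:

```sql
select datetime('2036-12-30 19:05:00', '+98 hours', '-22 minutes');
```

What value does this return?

+98 hours from 2036-12-30 19:05:00 is 2037-01-03 21:05:00 (crosses midnight).
-22 minutes from 2037-01-03 21:05:00 is 2037-01-03 20:43:00.

2037-01-03 20:43:00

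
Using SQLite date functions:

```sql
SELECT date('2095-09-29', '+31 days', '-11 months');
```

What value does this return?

September 2095 has 30 days; 1 remain after the 29th, so 2 days reach 2095-10-01.
Advancing 29 more days within October lands on 2095-10-30.
Adding -11 months to 2095-10-30 gives 2094-11-30.

2094-11-30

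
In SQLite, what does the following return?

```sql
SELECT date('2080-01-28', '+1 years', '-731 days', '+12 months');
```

2080-01-28

Adding +1 year to 2080-01-28 gives 2081-01-28.
Applying '-731 days' to 2081-01-28: counting 731 days back gives 2079-01-28.
Adding +12 months to 2079-01-28 gives 2080-01-28.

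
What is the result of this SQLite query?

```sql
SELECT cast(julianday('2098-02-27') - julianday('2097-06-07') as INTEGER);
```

23 days remain in June 2097 after the 7th (30 − 7).
Full months from July 2097 through January 2098 contribute their day counts.
Then 27 days into February 2098.
Total: 23 + 31 + 31 + 30 + 31 + 30 + 31 + 31 + 27 = 265.

265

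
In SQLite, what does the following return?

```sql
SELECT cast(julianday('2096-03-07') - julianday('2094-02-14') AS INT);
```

752

14 days remain in February 2094 after the 14th (28 − 14).
Full months from March 2094 through February 2096 contribute their day counts.
Then 7 days into March 2096.
Total: 14 + 31 + 30 + 31 + 30 + 31 + 31 + 30 + 31 + 30 + 31 + 31 + 28 + 31 + 30 + 31 + 30 + 31 + 31 + 30 + 31 + 30 + 31 + 31 + 29 + 7 = 752.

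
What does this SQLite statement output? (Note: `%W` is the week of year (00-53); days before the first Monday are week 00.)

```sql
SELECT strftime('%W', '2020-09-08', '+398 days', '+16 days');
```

First apply '+398 days', '+16 days': 2020-09-08 → 2021-10-27.
2021-10-27 is a Wednesday. SQLite's %W counts Mondays since the year started; the result is 43.

43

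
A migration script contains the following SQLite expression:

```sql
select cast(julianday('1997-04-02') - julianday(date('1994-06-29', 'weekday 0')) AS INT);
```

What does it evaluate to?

1004

`weekday 0` advances to the next Sunday; 1994-06-29 is a Wednesday, so it moves forward to 1994-07-03.
28 days remain in July 1994 after the 3rd (31 − 3).
Full months from August 1994 through March 1997 contribute their day counts.
Then 2 days into April 1997.
Total: 28 + 31 + 30 + 31 + 30 + 31 + 31 + 28 + 31 + 30 + 31 + 30 + 31 + 31 + 30 + 31 + 30 + 31 + 31 + 29 + 31 + 30 + 31 + 30 + 31 + 31 + 30 + 31 + 30 + 31 + 31 + 28 + 31 + 2 = 1004.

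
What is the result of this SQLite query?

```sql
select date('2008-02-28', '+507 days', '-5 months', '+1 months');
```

Applying '+507 days' to 2008-02-28: counting 507 days forward gives 2009-07-19.
Adding -5 months to 2009-07-19 gives 2009-02-19.
Adding +1 month to 2009-02-19 gives 2009-03-19.

2009-03-19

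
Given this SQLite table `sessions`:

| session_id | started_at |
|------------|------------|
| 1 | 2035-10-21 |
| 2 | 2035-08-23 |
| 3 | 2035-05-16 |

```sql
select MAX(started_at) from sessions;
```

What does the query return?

MAX over {2035-05-16, 2035-08-23, 2035-10-21}.

2035-10-21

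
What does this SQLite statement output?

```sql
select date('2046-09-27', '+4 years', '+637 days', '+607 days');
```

2054-02-22

Adding +4 years to 2046-09-27 gives 2050-09-27.
Applying '+637 days' to 2050-09-27: counting 637 days forward gives 2052-06-25.
Applying '+607 days' to 2052-06-25: counting 607 days forward gives 2054-02-22.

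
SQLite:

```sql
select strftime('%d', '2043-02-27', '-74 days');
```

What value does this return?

First apply '-74 days': 2043-02-27 → 2042-12-15.
`%d` extracts the 2-digit day of month: 15.

15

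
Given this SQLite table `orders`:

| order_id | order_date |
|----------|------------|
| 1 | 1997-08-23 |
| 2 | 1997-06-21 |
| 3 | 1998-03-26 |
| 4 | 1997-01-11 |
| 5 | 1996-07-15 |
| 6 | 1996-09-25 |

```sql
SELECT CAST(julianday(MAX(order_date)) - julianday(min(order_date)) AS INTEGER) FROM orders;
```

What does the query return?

MIN = 1996-07-15, MAX = 1998-03-26.
16 days remain in July 1996 after the 15th (31 − 15).
Full months from August 1996 through February 1998 contribute their day counts.
Then 26 days into March 1998.
Total: 16 + 31 + 30 + 31 + 30 + 31 + 31 + 28 + 31 + 30 + 31 + 30 + 31 + 31 + 30 + 31 + 30 + 31 + 31 + 28 + 26 = 619.

619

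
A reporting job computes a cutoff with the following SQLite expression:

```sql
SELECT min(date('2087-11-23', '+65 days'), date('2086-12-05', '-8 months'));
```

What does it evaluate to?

2086-04-05

date('2087-11-23', '+65 days') → 2088-01-27.
date('2086-12-05', '-8 months') → 2086-04-05.
Earlier of the two is 2086-04-05.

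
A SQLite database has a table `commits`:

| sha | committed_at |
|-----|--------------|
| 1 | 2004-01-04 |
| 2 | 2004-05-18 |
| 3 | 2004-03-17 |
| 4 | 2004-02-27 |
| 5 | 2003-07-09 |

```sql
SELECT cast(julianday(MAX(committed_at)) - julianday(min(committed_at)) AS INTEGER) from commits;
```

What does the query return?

MIN = 2003-07-09, MAX = 2004-05-18.
22 days remain in July 2003 after the 9th (31 − 9).
Full months from August 2003 through April 2004 contribute their day counts.
Then 18 days into May 2004.
Total: 22 + 31 + 30 + 31 + 30 + 31 + 31 + 29 + 31 + 30 + 18 = 314.

314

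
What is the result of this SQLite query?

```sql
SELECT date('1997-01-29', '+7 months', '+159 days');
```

1998-02-04

Adding +7 months to 1997-01-29 gives 1997-08-29.
Applying '+159 days' to 1997-08-29: counting 159 days forward gives 1998-02-04.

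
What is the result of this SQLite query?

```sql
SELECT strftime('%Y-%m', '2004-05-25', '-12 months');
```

2003-05

First apply '-12 months': 2004-05-25 → 2003-05-25.
`%Y-%m` extracts the year-month: 2003-05.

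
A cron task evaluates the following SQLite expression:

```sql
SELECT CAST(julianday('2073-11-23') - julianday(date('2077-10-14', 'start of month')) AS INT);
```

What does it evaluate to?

-1408

`start of month` rewinds 2077-10-14 to 2077-10-01.
7 days remain in November 2073 after the 23rd (30 − 23).
Full months from December 2073 through September 2077 contribute their day counts.
Then 1 day into October 2077.
Total: 7 + 31 + 31 + 28 + 31 + 30 + 31 + 30 + 31 + 31 + 30 + 31 + 30 + 31 + 31 + 28 + 31 + 30 + 31 + 30 + 31 + 31 + 30 + 31 + 30 + 31 + 31 + 29 + 31 + 30 + 31 + 30 + 31 + 31 + 30 + 31 + 30 + 31 + 31 + 28 + 31 + 30 + 31 + 30 + 31 + 31 + 30 + 1 = 1408.
The subtraction is earlier − later, so the result is −1408 → -1408.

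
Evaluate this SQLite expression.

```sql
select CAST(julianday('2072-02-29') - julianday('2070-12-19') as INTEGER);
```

12 days remain in December 2070 after the 19th (31 − 19).
Full months from January 2071 through January 2072 contribute their day counts.
Then 29 days into February 2072.
Total: 12 + 31 + 28 + 31 + 30 + 31 + 30 + 31 + 31 + 30 + 31 + 30 + 31 + 31 + 29 = 437.

437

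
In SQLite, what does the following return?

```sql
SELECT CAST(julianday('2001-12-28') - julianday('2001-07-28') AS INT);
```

3 days remain in July 2001 after the 28th (31 − 28).
August 2001: 31 days.
September 2001: 30 days.
October 2001: 31 days.
November 2001: 30 days.
Then 28 days into December 2001.
Total: 3 + 31 + 30 + 31 + 30 + 28 = 153.

153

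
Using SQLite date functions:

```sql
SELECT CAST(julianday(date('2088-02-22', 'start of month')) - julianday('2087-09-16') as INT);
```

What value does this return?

138

`start of month` rewinds 2088-02-22 to 2088-02-01.
14 days remain in September 2087 after the 16th (30 − 16).
October 2087: 31 days.
November 2087: 30 days.
December 2087: 31 days.
January 2088: 31 days.
Then 1 day into February 2088.
Total: 14 + 31 + 30 + 31 + 31 + 1 = 138.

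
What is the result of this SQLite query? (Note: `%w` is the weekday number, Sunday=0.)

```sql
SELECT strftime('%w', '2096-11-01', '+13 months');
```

0

First apply '+13 months': 2096-11-01 → 2097-12-01.
2097-12-01 is a Sunday; with Sunday=0 that is 0.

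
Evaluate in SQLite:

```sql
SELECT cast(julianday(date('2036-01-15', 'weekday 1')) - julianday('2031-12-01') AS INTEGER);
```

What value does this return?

`weekday 1` advances to the next Monday; 2036-01-15 is a Tuesday, so it moves forward to 2036-01-21.
30 days remain in December 2031 after the 1st (31 − 1).
Full months from January 2032 through December 2035 contribute their day counts.
Then 21 days into January 2036.
Total: 30 + 31 + 29 + 31 + 30 + 31 + 30 + 31 + 31 + 30 + 31 + 30 + 31 + 31 + 28 + 31 + 30 + 31 + 30 + 31 + 31 + 30 + 31 + 30 + 31 + 31 + 28 + 31 + 30 + 31 + 30 + 31 + 31 + 30 + 31 + 30 + 31 + 31 + 28 + 31 + 30 + 31 + 30 + 31 + 31 + 30 + 31 + 30 + 31 + 21 = 1512.

1512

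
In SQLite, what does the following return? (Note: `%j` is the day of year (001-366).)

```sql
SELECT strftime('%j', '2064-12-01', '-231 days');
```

105

First apply '-231 days': 2064-12-01 → 2064-04-14.
Day-of-year for 2064-04-14: days since 2064-01-01 inclusive = 105, zero-padded to 105.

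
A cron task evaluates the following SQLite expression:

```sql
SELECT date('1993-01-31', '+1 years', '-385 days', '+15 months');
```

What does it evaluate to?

1994-04-11

Adding +1 year to 1993-01-31 gives 1994-01-31.
Applying '-385 days' to 1994-01-31: counting 385 days back gives 1993-01-11.
Adding +15 months to 1993-01-11 gives 1994-04-11.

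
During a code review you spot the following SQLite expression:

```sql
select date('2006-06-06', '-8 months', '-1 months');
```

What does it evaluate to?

Adding -8 months to 2006-06-06 gives 2005-10-06.
Adding -1 month to 2005-10-06 gives 2005-09-06.

2005-09-06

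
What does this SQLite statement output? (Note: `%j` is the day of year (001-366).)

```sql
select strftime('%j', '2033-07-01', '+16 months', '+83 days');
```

023

First apply '+16 months', '+83 days': 2033-07-01 → 2035-01-23.
Day-of-year for 2035-01-23: days since 2035-01-01 inclusive = 23, zero-padded to 023.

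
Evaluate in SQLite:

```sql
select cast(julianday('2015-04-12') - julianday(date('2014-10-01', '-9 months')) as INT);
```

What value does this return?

Adding -9 months to 2014-10-01 gives 2014-01-01.
30 days remain in January 2014 after the 1st (31 − 1).
Full months from February 2014 through March 2015 contribute their day counts.
Then 12 days into April 2015.
Total: 30 + 28 + 31 + 30 + 31 + 30 + 31 + 31 + 30 + 31 + 30 + 31 + 31 + 28 + 31 + 12 = 466.

466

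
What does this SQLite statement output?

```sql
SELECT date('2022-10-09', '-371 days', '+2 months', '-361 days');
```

2020-12-07

Applying '-371 days' to 2022-10-09: counting 371 days back gives 2021-10-03.
Adding +2 months to 2021-10-03 gives 2021-12-03.
Applying '-361 days' to 2021-12-03: counting 361 days back gives 2020-12-07.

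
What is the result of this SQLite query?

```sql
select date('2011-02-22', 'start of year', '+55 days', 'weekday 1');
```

2011-02-28

`start of year` rewinds 2011-02-22 to 2011-01-01.
Applying '+55 days' to 2011-01-01: counting 55 days forward gives 2011-02-25.
`weekday 1` advances to the next Monday; 2011-02-25 is a Friday, so it moves forward to 2011-02-28.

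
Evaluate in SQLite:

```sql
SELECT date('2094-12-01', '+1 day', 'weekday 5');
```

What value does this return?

Advancing 1 more day within December lands on 2094-12-02.
`weekday 5` advances to the next Friday; 2094-12-02 is a Thursday, so it moves forward to 2094-12-03.

2094-12-03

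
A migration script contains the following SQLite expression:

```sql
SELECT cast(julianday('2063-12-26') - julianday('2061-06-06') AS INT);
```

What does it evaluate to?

24 days remain in June 2061 after the 6th (30 − 6).
Full months from July 2061 through November 2063 contribute their day counts.
Then 26 days into December 2063.
Total: 24 + 31 + 31 + 30 + 31 + 30 + 31 + 31 + 28 + 31 + 30 + 31 + 30 + 31 + 31 + 30 + 31 + 30 + 31 + 31 + 28 + 31 + 30 + 31 + 30 + 31 + 31 + 30 + 31 + 30 + 26 = 933.

933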